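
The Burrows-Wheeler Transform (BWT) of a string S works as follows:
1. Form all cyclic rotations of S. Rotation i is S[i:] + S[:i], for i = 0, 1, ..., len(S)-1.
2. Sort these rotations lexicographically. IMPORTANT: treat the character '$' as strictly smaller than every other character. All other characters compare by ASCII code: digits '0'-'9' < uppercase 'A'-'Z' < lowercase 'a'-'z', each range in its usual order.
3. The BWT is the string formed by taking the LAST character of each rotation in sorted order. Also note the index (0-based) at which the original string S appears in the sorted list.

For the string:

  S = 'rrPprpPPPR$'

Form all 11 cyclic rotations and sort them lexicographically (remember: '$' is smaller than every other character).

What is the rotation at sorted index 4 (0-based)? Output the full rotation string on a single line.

Answer: PprpPPPR$rr

Derivation:
All 11 rotations (rotation i = S[i:]+S[:i]):
  rot[0] = rrPprpPPPR$
  rot[1] = rPprpPPPR$r
  rot[2] = PprpPPPR$rr
  rot[3] = prpPPPR$rrP
  rot[4] = rpPPPR$rrPp
  rot[5] = pPPPR$rrPpr
  rot[6] = PPPR$rrPprp
  rot[7] = PPR$rrPprpP
  rot[8] = PR$rrPprpPP
  rot[9] = R$rrPprpPPP
  rot[10] = $rrPprpPPPR
Sorted (with $ < everything):
  sorted[0] = $rrPprpPPPR
  sorted[1] = PPPR$rrPprp
  sorted[2] = PPR$rrPprpP
  sorted[3] = PR$rrPprpPP
  sorted[4] = PprpPPPR$rr
  sorted[5] = R$rrPprpPPP
  sorted[6] = pPPPR$rrPpr
  sorted[7] = prpPPPR$rrP
  sorted[8] = rPprpPPPR$r
  sorted[9] = rpPPPR$rrPp
  sorted[10] = rrPprpPPPR$
sorted[4] = PprpPPPR$rr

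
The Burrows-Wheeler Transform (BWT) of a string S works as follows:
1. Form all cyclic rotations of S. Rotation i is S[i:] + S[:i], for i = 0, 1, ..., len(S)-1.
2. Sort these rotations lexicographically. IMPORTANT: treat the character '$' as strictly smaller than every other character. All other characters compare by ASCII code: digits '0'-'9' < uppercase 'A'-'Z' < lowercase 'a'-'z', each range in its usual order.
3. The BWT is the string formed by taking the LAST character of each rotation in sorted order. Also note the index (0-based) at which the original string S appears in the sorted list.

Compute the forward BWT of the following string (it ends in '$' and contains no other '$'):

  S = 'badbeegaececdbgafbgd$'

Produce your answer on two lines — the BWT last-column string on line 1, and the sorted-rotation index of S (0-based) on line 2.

Answer: dbgg$ddfeegaccabeaebb
4

Derivation:
All 21 rotations (rotation i = S[i:]+S[:i]):
  rot[0] = badbeegaececdbgafbgd$
  rot[1] = adbeegaececdbgafbgd$b
  rot[2] = dbeegaececdbgafbgd$ba
  rot[3] = beegaececdbgafbgd$bad
  rot[4] = eegaececdbgafbgd$badb
  rot[5] = egaececdbgafbgd$badbe
  rot[6] = gaececdbgafbgd$badbee
  rot[7] = aececdbgafbgd$badbeeg
  rot[8] = ececdbgafbgd$badbeega
  rot[9] = cecdbgafbgd$badbeegae
  rot[10] = ecdbgafbgd$badbeegaec
  rot[11] = cdbgafbgd$badbeegaece
  rot[12] = dbgafbgd$badbeegaecec
  rot[13] = bgafbgd$badbeegaececd
  rot[14] = gafbgd$badbeegaececdb
  rot[15] = afbgd$badbeegaececdbg
  rot[16] = fbgd$badbeegaececdbga
  rot[17] = bgd$badbeegaececdbgaf
  rot[18] = gd$badbeegaececdbgafb
  rot[19] = d$badbeegaececdbgafbg
  rot[20] = $badbeegaececdbgafbgd
Sorted (with $ < everything):
  sorted[0] = $badbeegaececdbgafbgd  (last char: 'd')
  sorted[1] = adbeegaececdbgafbgd$b  (last char: 'b')
  sorted[2] = aececdbgafbgd$badbeeg  (last char: 'g')
  sorted[3] = afbgd$badbeegaececdbg  (last char: 'g')
  sorted[4] = badbeegaececdbgafbgd$  (last char: '$')
  sorted[5] = beegaececdbgafbgd$bad  (last char: 'd')
  sorted[6] = bgafbgd$badbeegaececd  (last char: 'd')
  sorted[7] = bgd$badbeegaececdbgaf  (last char: 'f')
  sorted[8] = cdbgafbgd$badbeegaece  (last char: 'e')
  sorted[9] = cecdbgafbgd$badbeegae  (last char: 'e')
  sorted[10] = d$badbeegaececdbgafbg  (last char: 'g')
  sorted[11] = dbeegaececdbgafbgd$ba  (last char: 'a')
  sorted[12] = dbgafbgd$badbeegaecec  (last char: 'c')
  sorted[13] = ecdbgafbgd$badbeegaec  (last char: 'c')
  sorted[14] = ececdbgafbgd$badbeega  (last char: 'a')
  sorted[15] = eegaececdbgafbgd$badb  (last char: 'b')
  sorted[16] = egaececdbgafbgd$badbe  (last char: 'e')
  sorted[17] = fbgd$badbeegaececdbga  (last char: 'a')
  sorted[18] = gaececdbgafbgd$badbee  (last char: 'e')
  sorted[19] = gafbgd$badbeegaececdb  (last char: 'b')
  sorted[20] = gd$badbeegaececdbgafb  (last char: 'b')
Last column: dbgg$ddfeegaccabeaebb
Original string S is at sorted index 4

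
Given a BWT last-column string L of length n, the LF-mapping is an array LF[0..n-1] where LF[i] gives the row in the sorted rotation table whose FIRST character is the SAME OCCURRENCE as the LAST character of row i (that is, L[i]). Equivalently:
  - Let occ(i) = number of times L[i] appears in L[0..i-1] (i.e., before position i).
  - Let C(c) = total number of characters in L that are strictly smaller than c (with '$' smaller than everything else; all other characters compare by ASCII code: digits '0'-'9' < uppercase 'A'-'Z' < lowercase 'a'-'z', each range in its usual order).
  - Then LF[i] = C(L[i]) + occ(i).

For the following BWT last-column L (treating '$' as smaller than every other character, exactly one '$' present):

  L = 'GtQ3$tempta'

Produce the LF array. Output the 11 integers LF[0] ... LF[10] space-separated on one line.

Answer: 2 8 3 1 0 9 5 6 7 10 4

Derivation:
Char counts: '$':1, '3':1, 'G':1, 'Q':1, 'a':1, 'e':1, 'm':1, 'p':1, 't':3
C (first-col start): C('$')=0, C('3')=1, C('G')=2, C('Q')=3, C('a')=4, C('e')=5, C('m')=6, C('p')=7, C('t')=8
L[0]='G': occ=0, LF[0]=C('G')+0=2+0=2
L[1]='t': occ=0, LF[1]=C('t')+0=8+0=8
L[2]='Q': occ=0, LF[2]=C('Q')+0=3+0=3
L[3]='3': occ=0, LF[3]=C('3')+0=1+0=1
L[4]='$': occ=0, LF[4]=C('$')+0=0+0=0
L[5]='t': occ=1, LF[5]=C('t')+1=8+1=9
L[6]='e': occ=0, LF[6]=C('e')+0=5+0=5
L[7]='m': occ=0, LF[7]=C('m')+0=6+0=6
L[8]='p': occ=0, LF[8]=C('p')+0=7+0=7
L[9]='t': occ=2, LF[9]=C('t')+2=8+2=10
L[10]='a': occ=0, LF[10]=C('a')+0=4+0=4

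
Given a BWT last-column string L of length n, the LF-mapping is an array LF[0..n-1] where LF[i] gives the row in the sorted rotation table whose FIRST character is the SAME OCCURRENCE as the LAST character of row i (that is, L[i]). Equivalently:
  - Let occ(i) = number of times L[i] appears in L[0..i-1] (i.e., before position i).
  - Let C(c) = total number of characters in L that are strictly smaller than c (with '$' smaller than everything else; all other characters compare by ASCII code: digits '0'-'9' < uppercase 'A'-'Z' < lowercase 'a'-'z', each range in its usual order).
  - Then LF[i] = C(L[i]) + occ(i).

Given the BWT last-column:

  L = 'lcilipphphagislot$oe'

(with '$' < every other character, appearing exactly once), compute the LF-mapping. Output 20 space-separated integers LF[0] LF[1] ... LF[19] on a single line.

Answer: 10 2 7 11 8 15 16 5 17 6 1 4 9 18 12 13 19 0 14 3

Derivation:
Char counts: '$':1, 'a':1, 'c':1, 'e':1, 'g':1, 'h':2, 'i':3, 'l':3, 'o':2, 'p':3, 's':1, 't':1
C (first-col start): C('$')=0, C('a')=1, C('c')=2, C('e')=3, C('g')=4, C('h')=5, C('i')=7, C('l')=10, C('o')=13, C('p')=15, C('s')=18, C('t')=19
L[0]='l': occ=0, LF[0]=C('l')+0=10+0=10
L[1]='c': occ=0, LF[1]=C('c')+0=2+0=2
L[2]='i': occ=0, LF[2]=C('i')+0=7+0=7
L[3]='l': occ=1, LF[3]=C('l')+1=10+1=11
L[4]='i': occ=1, LF[4]=C('i')+1=7+1=8
L[5]='p': occ=0, LF[5]=C('p')+0=15+0=15
L[6]='p': occ=1, LF[6]=C('p')+1=15+1=16
L[7]='h': occ=0, LF[7]=C('h')+0=5+0=5
L[8]='p': occ=2, LF[8]=C('p')+2=15+2=17
L[9]='h': occ=1, LF[9]=C('h')+1=5+1=6
L[10]='a': occ=0, LF[10]=C('a')+0=1+0=1
L[11]='g': occ=0, LF[11]=C('g')+0=4+0=4
L[12]='i': occ=2, LF[12]=C('i')+2=7+2=9
L[13]='s': occ=0, LF[13]=C('s')+0=18+0=18
L[14]='l': occ=2, LF[14]=C('l')+2=10+2=12
L[15]='o': occ=0, LF[15]=C('o')+0=13+0=13
L[16]='t': occ=0, LF[16]=C('t')+0=19+0=19
L[17]='$': occ=0, LF[17]=C('$')+0=0+0=0
L[18]='o': occ=1, LF[18]=C('o')+1=13+1=14
L[19]='e': occ=0, LF[19]=C('e')+0=3+0=3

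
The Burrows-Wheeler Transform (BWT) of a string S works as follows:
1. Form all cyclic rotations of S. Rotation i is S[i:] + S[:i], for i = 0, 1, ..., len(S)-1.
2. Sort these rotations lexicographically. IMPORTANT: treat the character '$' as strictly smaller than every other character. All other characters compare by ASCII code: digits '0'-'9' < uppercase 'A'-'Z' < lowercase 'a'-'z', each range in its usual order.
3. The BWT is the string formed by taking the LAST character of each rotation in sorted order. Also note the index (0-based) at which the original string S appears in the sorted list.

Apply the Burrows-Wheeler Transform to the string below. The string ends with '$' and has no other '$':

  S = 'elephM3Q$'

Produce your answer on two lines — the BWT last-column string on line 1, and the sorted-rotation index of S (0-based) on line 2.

Answer: QMh3$lpee
4

Derivation:
All 9 rotations (rotation i = S[i:]+S[:i]):
  rot[0] = elephM3Q$
  rot[1] = lephM3Q$e
  rot[2] = ephM3Q$el
  rot[3] = phM3Q$ele
  rot[4] = hM3Q$elep
  rot[5] = M3Q$eleph
  rot[6] = 3Q$elephM
  rot[7] = Q$elephM3
  rot[8] = $elephM3Q
Sorted (with $ < everything):
  sorted[0] = $elephM3Q  (last char: 'Q')
  sorted[1] = 3Q$elephM  (last char: 'M')
  sorted[2] = M3Q$eleph  (last char: 'h')
  sorted[3] = Q$elephM3  (last char: '3')
  sorted[4] = elephM3Q$  (last char: '$')
  sorted[5] = ephM3Q$el  (last char: 'l')
  sorted[6] = hM3Q$elep  (last char: 'p')
  sorted[7] = lephM3Q$e  (last char: 'e')
  sorted[8] = phM3Q$ele  (last char: 'e')
Last column: QMh3$lpee
Original string S is at sorted index 4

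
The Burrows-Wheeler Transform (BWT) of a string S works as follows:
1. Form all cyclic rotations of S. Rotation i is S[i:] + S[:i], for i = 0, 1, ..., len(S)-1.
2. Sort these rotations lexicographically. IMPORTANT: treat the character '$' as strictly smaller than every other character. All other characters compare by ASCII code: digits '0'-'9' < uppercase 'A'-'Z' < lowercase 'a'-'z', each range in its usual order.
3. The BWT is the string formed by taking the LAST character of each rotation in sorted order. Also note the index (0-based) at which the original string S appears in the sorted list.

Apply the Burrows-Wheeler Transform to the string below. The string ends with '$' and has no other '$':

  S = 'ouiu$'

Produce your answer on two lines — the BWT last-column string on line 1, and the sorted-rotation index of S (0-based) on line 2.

All 5 rotations (rotation i = S[i:]+S[:i]):
  rot[0] = ouiu$
  rot[1] = uiu$o
  rot[2] = iu$ou
  rot[3] = u$oui
  rot[4] = $ouiu
Sorted (with $ < everything):
  sorted[0] = $ouiu  (last char: 'u')
  sorted[1] = iu$ou  (last char: 'u')
  sorted[2] = ouiu$  (last char: '$')
  sorted[3] = u$oui  (last char: 'i')
  sorted[4] = uiu$o  (last char: 'o')
Last column: uu$io
Original string S is at sorted index 2

Answer: uu$io
2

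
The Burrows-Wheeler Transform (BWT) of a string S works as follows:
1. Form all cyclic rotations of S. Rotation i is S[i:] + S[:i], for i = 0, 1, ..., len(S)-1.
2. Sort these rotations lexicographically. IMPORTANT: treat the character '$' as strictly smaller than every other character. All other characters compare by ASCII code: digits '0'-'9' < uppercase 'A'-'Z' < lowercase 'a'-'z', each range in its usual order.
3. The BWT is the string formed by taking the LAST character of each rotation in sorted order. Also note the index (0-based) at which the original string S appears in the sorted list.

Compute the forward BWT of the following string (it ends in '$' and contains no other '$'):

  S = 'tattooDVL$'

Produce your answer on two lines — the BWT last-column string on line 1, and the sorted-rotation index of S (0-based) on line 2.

All 10 rotations (rotation i = S[i:]+S[:i]):
  rot[0] = tattooDVL$
  rot[1] = attooDVL$t
  rot[2] = ttooDVL$ta
  rot[3] = tooDVL$tat
  rot[4] = ooDVL$tatt
  rot[5] = oDVL$tatto
  rot[6] = DVL$tattoo
  rot[7] = VL$tattooD
  rot[8] = L$tattooDV
  rot[9] = $tattooDVL
Sorted (with $ < everything):
  sorted[0] = $tattooDVL  (last char: 'L')
  sorted[1] = DVL$tattoo  (last char: 'o')
  sorted[2] = L$tattooDV  (last char: 'V')
  sorted[3] = VL$tattooD  (last char: 'D')
  sorted[4] = attooDVL$t  (last char: 't')
  sorted[5] = oDVL$tatto  (last char: 'o')
  sorted[6] = ooDVL$tatt  (last char: 't')
  sorted[7] = tattooDVL$  (last char: '$')
  sorted[8] = tooDVL$tat  (last char: 't')
  sorted[9] = ttooDVL$ta  (last char: 'a')
Last column: LoVDtot$ta
Original string S is at sorted index 7

Answer: LoVDtot$ta
7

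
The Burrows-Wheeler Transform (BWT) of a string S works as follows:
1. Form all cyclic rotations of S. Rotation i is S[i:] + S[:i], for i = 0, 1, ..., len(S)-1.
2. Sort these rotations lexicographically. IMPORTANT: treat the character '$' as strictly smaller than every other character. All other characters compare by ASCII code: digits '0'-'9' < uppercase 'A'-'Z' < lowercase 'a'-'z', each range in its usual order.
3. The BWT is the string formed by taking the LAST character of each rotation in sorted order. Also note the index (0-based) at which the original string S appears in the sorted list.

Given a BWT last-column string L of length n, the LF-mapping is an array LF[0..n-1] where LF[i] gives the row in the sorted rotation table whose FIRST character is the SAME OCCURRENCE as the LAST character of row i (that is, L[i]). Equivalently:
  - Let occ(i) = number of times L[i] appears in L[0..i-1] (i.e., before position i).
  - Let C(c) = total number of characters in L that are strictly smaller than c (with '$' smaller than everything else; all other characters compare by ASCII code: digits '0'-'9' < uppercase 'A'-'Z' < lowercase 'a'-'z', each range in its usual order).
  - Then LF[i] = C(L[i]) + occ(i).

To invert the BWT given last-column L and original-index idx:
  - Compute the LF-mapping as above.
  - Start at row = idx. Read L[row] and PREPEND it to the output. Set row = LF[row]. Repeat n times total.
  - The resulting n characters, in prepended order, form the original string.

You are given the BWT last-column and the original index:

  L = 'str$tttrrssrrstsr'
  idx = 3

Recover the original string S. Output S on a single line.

LF mapping: 7 12 1 0 13 14 15 2 3 8 9 4 5 10 16 11 6
Walk LF starting at row 3, prepending L[row]:
  step 1: row=3, L[3]='$', prepend. Next row=LF[3]=0
  step 2: row=0, L[0]='s', prepend. Next row=LF[0]=7
  step 3: row=7, L[7]='r', prepend. Next row=LF[7]=2
  step 4: row=2, L[2]='r', prepend. Next row=LF[2]=1
  step 5: row=1, L[1]='t', prepend. Next row=LF[1]=12
  step 6: row=12, L[12]='r', prepend. Next row=LF[12]=5
  step 7: row=5, L[5]='t', prepend. Next row=LF[5]=14
  step 8: row=14, L[14]='t', prepend. Next row=LF[14]=16
  step 9: row=16, L[16]='r', prepend. Next row=LF[16]=6
  step 10: row=6, L[6]='t', prepend. Next row=LF[6]=15
  step 11: row=15, L[15]='s', prepend. Next row=LF[15]=11
  step 12: row=11, L[11]='r', prepend. Next row=LF[11]=4
  step 13: row=4, L[4]='t', prepend. Next row=LF[4]=13
  step 14: row=13, L[13]='s', prepend. Next row=LF[13]=10
  step 15: row=10, L[10]='s', prepend. Next row=LF[10]=9
  step 16: row=9, L[9]='s', prepend. Next row=LF[9]=8
  step 17: row=8, L[8]='r', prepend. Next row=LF[8]=3
Reversed output: rssstrstrttrtrrs$

Answer: rssstrstrttrtrrs$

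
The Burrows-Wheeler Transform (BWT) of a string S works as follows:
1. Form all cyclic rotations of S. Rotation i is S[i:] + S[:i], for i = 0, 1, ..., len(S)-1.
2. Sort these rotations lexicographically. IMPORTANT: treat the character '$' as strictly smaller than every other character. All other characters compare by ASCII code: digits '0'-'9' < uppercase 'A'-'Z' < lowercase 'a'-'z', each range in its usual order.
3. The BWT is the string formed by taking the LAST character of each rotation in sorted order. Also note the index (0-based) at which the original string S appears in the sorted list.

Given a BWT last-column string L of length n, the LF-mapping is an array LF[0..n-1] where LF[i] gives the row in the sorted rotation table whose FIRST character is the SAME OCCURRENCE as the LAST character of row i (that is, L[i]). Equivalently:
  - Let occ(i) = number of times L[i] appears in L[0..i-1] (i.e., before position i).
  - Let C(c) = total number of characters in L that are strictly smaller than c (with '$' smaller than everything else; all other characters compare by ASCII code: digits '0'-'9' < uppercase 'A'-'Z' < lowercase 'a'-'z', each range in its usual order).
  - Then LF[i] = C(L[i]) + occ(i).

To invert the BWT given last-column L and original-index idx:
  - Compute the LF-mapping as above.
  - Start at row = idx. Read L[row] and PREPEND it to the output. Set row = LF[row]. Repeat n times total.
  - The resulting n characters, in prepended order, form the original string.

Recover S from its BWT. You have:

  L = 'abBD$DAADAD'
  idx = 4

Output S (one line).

Answer: BADDbADDAa$

Derivation:
LF mapping: 9 10 4 5 0 6 1 2 7 3 8
Walk LF starting at row 4, prepending L[row]:
  step 1: row=4, L[4]='$', prepend. Next row=LF[4]=0
  step 2: row=0, L[0]='a', prepend. Next row=LF[0]=9
  step 3: row=9, L[9]='A', prepend. Next row=LF[9]=3
  step 4: row=3, L[3]='D', prepend. Next row=LF[3]=5
  step 5: row=5, L[5]='D', prepend. Next row=LF[5]=6
  step 6: row=6, L[6]='A', prepend. Next row=LF[6]=1
  step 7: row=1, L[1]='b', prepend. Next row=LF[1]=10
  step 8: row=10, L[10]='D', prepend. Next row=LF[10]=8
  step 9: row=8, L[8]='D', prepend. Next row=LF[8]=7
  step 10: row=7, L[7]='A', prepend. Next row=LF[7]=2
  step 11: row=2, L[2]='B', prepend. Next row=LF[2]=4
Reversed output: BADDbADDAa$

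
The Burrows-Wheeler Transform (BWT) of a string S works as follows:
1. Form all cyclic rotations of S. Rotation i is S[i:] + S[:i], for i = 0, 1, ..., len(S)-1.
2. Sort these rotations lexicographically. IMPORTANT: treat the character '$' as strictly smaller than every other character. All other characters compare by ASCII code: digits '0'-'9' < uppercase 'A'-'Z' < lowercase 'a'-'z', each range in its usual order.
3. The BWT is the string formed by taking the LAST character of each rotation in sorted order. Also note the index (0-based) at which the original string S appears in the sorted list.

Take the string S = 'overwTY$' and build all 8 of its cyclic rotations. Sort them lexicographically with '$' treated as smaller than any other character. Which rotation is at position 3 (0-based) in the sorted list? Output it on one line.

All 8 rotations (rotation i = S[i:]+S[:i]):
  rot[0] = overwTY$
  rot[1] = verwTY$o
  rot[2] = erwTY$ov
  rot[3] = rwTY$ove
  rot[4] = wTY$over
  rot[5] = TY$overw
  rot[6] = Y$overwT
  rot[7] = $overwTY
Sorted (with $ < everything):
  sorted[0] = $overwTY
  sorted[1] = TY$overw
  sorted[2] = Y$overwT
  sorted[3] = erwTY$ov
  sorted[4] = overwTY$
  sorted[5] = rwTY$ove
  sorted[6] = verwTY$o
  sorted[7] = wTY$over
sorted[3] = erwTY$ov

Answer: erwTY$ov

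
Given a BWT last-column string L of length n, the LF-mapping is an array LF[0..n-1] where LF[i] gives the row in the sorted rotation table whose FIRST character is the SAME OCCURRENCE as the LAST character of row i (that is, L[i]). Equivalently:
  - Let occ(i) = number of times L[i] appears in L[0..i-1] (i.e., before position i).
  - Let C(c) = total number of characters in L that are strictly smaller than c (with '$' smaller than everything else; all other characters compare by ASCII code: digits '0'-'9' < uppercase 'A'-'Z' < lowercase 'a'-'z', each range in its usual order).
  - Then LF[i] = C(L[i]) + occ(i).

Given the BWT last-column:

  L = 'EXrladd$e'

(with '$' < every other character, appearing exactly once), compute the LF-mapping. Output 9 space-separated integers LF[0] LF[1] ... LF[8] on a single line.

Answer: 1 2 8 7 3 4 5 0 6

Derivation:
Char counts: '$':1, 'E':1, 'X':1, 'a':1, 'd':2, 'e':1, 'l':1, 'r':1
C (first-col start): C('$')=0, C('E')=1, C('X')=2, C('a')=3, C('d')=4, C('e')=6, C('l')=7, C('r')=8
L[0]='E': occ=0, LF[0]=C('E')+0=1+0=1
L[1]='X': occ=0, LF[1]=C('X')+0=2+0=2
L[2]='r': occ=0, LF[2]=C('r')+0=8+0=8
L[3]='l': occ=0, LF[3]=C('l')+0=7+0=7
L[4]='a': occ=0, LF[4]=C('a')+0=3+0=3
L[5]='d': occ=0, LF[5]=C('d')+0=4+0=4
L[6]='d': occ=1, LF[6]=C('d')+1=4+1=5
L[7]='$': occ=0, LF[7]=C('$')+0=0+0=0
L[8]='e': occ=0, LF[8]=C('e')+0=6+0=6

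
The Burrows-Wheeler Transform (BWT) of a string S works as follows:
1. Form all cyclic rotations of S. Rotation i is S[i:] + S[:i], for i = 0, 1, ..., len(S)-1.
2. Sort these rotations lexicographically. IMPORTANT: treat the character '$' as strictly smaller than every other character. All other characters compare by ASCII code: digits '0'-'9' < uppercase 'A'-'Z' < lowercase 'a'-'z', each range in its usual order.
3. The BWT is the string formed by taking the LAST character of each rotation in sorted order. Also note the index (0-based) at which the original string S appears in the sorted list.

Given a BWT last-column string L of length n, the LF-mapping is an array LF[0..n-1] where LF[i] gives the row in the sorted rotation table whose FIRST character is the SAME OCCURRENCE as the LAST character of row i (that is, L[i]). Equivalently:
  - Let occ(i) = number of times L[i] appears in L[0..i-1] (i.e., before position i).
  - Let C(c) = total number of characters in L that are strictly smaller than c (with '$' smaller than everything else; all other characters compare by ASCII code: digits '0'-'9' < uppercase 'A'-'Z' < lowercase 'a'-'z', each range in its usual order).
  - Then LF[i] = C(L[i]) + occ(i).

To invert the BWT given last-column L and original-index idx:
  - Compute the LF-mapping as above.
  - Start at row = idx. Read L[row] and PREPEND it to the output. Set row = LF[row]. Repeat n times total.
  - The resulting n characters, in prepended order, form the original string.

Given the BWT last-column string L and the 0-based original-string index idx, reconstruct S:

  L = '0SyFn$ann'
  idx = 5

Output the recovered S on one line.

LF mapping: 1 3 8 2 5 0 4 6 7
Walk LF starting at row 5, prepending L[row]:
  step 1: row=5, L[5]='$', prepend. Next row=LF[5]=0
  step 2: row=0, L[0]='0', prepend. Next row=LF[0]=1
  step 3: row=1, L[1]='S', prepend. Next row=LF[1]=3
  step 4: row=3, L[3]='F', prepend. Next row=LF[3]=2
  step 5: row=2, L[2]='y', prepend. Next row=LF[2]=8
  step 6: row=8, L[8]='n', prepend. Next row=LF[8]=7
  step 7: row=7, L[7]='n', prepend. Next row=LF[7]=6
  step 8: row=6, L[6]='a', prepend. Next row=LF[6]=4
  step 9: row=4, L[4]='n', prepend. Next row=LF[4]=5
Reversed output: nannyFS0$

Answer: nannyFS0$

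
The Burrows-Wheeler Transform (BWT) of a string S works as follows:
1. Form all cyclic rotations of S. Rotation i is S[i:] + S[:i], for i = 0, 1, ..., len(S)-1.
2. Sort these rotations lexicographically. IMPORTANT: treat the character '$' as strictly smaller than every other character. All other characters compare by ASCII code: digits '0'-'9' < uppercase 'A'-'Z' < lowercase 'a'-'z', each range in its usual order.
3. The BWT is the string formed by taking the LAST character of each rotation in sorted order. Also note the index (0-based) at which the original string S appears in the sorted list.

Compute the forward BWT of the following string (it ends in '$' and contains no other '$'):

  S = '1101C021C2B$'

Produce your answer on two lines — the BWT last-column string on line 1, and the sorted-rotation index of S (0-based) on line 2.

Answer: B1C1$020C211
4

Derivation:
All 12 rotations (rotation i = S[i:]+S[:i]):
  rot[0] = 1101C021C2B$
  rot[1] = 101C021C2B$1
  rot[2] = 01C021C2B$11
  rot[3] = 1C021C2B$110
  rot[4] = C021C2B$1101
  rot[5] = 021C2B$1101C
  rot[6] = 21C2B$1101C0
  rot[7] = 1C2B$1101C02
  rot[8] = C2B$1101C021
  rot[9] = 2B$1101C021C
  rot[10] = B$1101C021C2
  rot[11] = $1101C021C2B
Sorted (with $ < everything):
  sorted[0] = $1101C021C2B  (last char: 'B')
  sorted[1] = 01C021C2B$11  (last char: '1')
  sorted[2] = 021C2B$1101C  (last char: 'C')
  sorted[3] = 101C021C2B$1  (last char: '1')
  sorted[4] = 1101C021C2B$  (last char: '$')
  sorted[5] = 1C021C2B$110  (last char: '0')
  sorted[6] = 1C2B$1101C02  (last char: '2')
  sorted[7] = 21C2B$1101C0  (last char: '0')
  sorted[8] = 2B$1101C021C  (last char: 'C')
  sorted[9] = B$1101C021C2  (last char: '2')
  sorted[10] = C021C2B$1101  (last char: '1')
  sorted[11] = C2B$1101C021  (last char: '1')
Last column: B1C1$020C211
Original string S is at sorted index 4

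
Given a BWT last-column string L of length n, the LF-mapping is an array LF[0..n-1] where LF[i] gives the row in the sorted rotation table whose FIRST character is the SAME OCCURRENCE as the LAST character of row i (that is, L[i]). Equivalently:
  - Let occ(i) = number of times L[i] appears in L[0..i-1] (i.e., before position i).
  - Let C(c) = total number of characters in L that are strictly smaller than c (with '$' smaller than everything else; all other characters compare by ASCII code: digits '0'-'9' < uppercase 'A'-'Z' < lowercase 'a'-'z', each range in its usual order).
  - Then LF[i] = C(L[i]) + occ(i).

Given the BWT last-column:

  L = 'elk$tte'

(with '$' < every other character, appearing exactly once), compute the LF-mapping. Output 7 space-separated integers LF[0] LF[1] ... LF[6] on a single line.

Char counts: '$':1, 'e':2, 'k':1, 'l':1, 't':2
C (first-col start): C('$')=0, C('e')=1, C('k')=3, C('l')=4, C('t')=5
L[0]='e': occ=0, LF[0]=C('e')+0=1+0=1
L[1]='l': occ=0, LF[1]=C('l')+0=4+0=4
L[2]='k': occ=0, LF[2]=C('k')+0=3+0=3
L[3]='$': occ=0, LF[3]=C('$')+0=0+0=0
L[4]='t': occ=0, LF[4]=C('t')+0=5+0=5
L[5]='t': occ=1, LF[5]=C('t')+1=5+1=6
L[6]='e': occ=1, LF[6]=C('e')+1=1+1=2

Answer: 1 4 3 0 5 6 2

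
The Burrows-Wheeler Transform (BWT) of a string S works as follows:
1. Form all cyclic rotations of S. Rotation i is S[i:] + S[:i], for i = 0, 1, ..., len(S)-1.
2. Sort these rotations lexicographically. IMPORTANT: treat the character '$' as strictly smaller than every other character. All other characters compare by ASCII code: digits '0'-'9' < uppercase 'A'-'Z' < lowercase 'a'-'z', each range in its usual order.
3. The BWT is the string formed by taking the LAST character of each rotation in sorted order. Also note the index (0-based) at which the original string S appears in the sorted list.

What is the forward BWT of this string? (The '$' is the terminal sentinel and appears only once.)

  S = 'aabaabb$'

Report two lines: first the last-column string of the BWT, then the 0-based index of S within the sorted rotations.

Answer: b$baabaa
1

Derivation:
All 8 rotations (rotation i = S[i:]+S[:i]):
  rot[0] = aabaabb$
  rot[1] = abaabb$a
  rot[2] = baabb$aa
  rot[3] = aabb$aab
  rot[4] = abb$aaba
  rot[5] = bb$aabaa
  rot[6] = b$aabaab
  rot[7] = $aabaabb
Sorted (with $ < everything):
  sorted[0] = $aabaabb  (last char: 'b')
  sorted[1] = aabaabb$  (last char: '$')
  sorted[2] = aabb$aab  (last char: 'b')
  sorted[3] = abaabb$a  (last char: 'a')
  sorted[4] = abb$aaba  (last char: 'a')
  sorted[5] = b$aabaab  (last char: 'b')
  sorted[6] = baabb$aa  (last char: 'a')
  sorted[7] = bb$aabaa  (last char: 'a')
Last column: b$baabaa
Original string S is at sorted index 1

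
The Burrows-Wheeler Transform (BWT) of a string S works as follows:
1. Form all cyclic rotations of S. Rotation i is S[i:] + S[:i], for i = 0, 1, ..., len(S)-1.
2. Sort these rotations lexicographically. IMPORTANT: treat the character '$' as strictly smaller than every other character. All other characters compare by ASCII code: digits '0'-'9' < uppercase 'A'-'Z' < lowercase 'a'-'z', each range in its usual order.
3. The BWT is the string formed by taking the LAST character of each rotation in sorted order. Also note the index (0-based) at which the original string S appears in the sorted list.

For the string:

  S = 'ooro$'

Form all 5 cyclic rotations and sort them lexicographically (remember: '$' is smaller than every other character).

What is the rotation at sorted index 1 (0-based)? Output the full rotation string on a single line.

All 5 rotations (rotation i = S[i:]+S[:i]):
  rot[0] = ooro$
  rot[1] = oro$o
  rot[2] = ro$oo
  rot[3] = o$oor
  rot[4] = $ooro
Sorted (with $ < everything):
  sorted[0] = $ooro
  sorted[1] = o$oor
  sorted[2] = ooro$
  sorted[3] = oro$o
  sorted[4] = ro$oo
sorted[1] = o$oor

Answer: o$oor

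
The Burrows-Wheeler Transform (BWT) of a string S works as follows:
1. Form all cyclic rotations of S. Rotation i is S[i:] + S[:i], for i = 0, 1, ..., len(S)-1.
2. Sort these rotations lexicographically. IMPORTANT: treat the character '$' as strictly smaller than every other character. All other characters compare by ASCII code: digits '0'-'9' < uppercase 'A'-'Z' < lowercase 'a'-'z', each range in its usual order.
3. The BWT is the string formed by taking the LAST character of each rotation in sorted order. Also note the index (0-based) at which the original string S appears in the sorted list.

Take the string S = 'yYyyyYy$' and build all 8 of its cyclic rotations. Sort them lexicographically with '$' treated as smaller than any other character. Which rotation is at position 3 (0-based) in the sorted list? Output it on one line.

All 8 rotations (rotation i = S[i:]+S[:i]):
  rot[0] = yYyyyYy$
  rot[1] = YyyyYy$y
  rot[2] = yyyYy$yY
  rot[3] = yyYy$yYy
  rot[4] = yYy$yYyy
  rot[5] = Yy$yYyyy
  rot[6] = y$yYyyyY
  rot[7] = $yYyyyYy
Sorted (with $ < everything):
  sorted[0] = $yYyyyYy
  sorted[1] = Yy$yYyyy
  sorted[2] = YyyyYy$y
  sorted[3] = y$yYyyyY
  sorted[4] = yYy$yYyy
  sorted[5] = yYyyyYy$
  sorted[6] = yyYy$yYy
  sorted[7] = yyyYy$yY
sorted[3] = y$yYyyyY

Answer: y$yYyyyY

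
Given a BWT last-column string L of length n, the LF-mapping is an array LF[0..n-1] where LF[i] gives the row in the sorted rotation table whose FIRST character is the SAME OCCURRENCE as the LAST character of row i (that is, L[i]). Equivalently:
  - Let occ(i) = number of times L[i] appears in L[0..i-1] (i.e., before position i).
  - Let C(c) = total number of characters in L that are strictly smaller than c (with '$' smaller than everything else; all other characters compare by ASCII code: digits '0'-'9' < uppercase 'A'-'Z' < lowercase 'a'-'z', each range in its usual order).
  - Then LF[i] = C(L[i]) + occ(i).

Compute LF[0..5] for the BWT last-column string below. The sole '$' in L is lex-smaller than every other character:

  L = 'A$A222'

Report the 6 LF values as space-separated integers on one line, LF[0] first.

Char counts: '$':1, '2':3, 'A':2
C (first-col start): C('$')=0, C('2')=1, C('A')=4
L[0]='A': occ=0, LF[0]=C('A')+0=4+0=4
L[1]='$': occ=0, LF[1]=C('$')+0=0+0=0
L[2]='A': occ=1, LF[2]=C('A')+1=4+1=5
L[3]='2': occ=0, LF[3]=C('2')+0=1+0=1
L[4]='2': occ=1, LF[4]=C('2')+1=1+1=2
L[5]='2': occ=2, LF[5]=C('2')+2=1+2=3

Answer: 4 0 5 1 2 3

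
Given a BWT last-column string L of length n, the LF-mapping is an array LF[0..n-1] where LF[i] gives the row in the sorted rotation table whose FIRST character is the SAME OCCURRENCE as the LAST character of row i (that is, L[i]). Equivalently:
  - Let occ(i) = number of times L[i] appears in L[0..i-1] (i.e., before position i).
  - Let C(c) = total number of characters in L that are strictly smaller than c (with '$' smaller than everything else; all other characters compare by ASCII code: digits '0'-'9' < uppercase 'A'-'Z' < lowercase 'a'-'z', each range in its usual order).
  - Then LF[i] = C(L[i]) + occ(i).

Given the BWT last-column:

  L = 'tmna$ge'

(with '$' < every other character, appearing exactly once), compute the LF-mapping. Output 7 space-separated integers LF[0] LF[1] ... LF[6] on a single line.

Char counts: '$':1, 'a':1, 'e':1, 'g':1, 'm':1, 'n':1, 't':1
C (first-col start): C('$')=0, C('a')=1, C('e')=2, C('g')=3, C('m')=4, C('n')=5, C('t')=6
L[0]='t': occ=0, LF[0]=C('t')+0=6+0=6
L[1]='m': occ=0, LF[1]=C('m')+0=4+0=4
L[2]='n': occ=0, LF[2]=C('n')+0=5+0=5
L[3]='a': occ=0, LF[3]=C('a')+0=1+0=1
L[4]='$': occ=0, LF[4]=C('$')+0=0+0=0
L[5]='g': occ=0, LF[5]=C('g')+0=3+0=3
L[6]='e': occ=0, LF[6]=C('e')+0=2+0=2

Answer: 6 4 5 1 0 3 2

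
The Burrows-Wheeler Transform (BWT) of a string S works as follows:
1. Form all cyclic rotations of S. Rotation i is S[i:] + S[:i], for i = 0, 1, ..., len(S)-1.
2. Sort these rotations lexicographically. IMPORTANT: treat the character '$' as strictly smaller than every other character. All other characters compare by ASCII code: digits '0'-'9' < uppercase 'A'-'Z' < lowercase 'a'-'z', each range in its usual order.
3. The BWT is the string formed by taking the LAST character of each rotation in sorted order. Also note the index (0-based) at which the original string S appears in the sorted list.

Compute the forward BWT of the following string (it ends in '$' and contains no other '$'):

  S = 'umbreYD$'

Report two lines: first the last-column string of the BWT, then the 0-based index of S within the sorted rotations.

Answer: DYemrub$
7

Derivation:
All 8 rotations (rotation i = S[i:]+S[:i]):
  rot[0] = umbreYD$
  rot[1] = mbreYD$u
  rot[2] = breYD$um
  rot[3] = reYD$umb
  rot[4] = eYD$umbr
  rot[5] = YD$umbre
  rot[6] = D$umbreY
  rot[7] = $umbreYD
Sorted (with $ < everything):
  sorted[0] = $umbreYD  (last char: 'D')
  sorted[1] = D$umbreY  (last char: 'Y')
  sorted[2] = YD$umbre  (last char: 'e')
  sorted[3] = breYD$um  (last char: 'm')
  sorted[4] = eYD$umbr  (last char: 'r')
  sorted[5] = mbreYD$u  (last char: 'u')
  sorted[6] = reYD$umb  (last char: 'b')
  sorted[7] = umbreYD$  (last char: '$')
Last column: DYemrub$
Original string S is at sorted index 7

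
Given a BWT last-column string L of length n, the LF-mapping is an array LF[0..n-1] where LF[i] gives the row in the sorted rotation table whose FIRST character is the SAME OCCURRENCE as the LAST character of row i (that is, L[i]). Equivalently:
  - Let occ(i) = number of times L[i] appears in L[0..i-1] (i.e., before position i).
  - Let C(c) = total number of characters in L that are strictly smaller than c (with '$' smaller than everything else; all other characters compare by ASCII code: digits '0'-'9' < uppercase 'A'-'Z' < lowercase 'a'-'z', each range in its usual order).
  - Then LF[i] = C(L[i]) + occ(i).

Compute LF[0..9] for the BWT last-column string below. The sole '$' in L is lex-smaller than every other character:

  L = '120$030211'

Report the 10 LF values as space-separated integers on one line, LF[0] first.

Answer: 4 7 1 0 2 9 3 8 5 6

Derivation:
Char counts: '$':1, '0':3, '1':3, '2':2, '3':1
C (first-col start): C('$')=0, C('0')=1, C('1')=4, C('2')=7, C('3')=9
L[0]='1': occ=0, LF[0]=C('1')+0=4+0=4
L[1]='2': occ=0, LF[1]=C('2')+0=7+0=7
L[2]='0': occ=0, LF[2]=C('0')+0=1+0=1
L[3]='$': occ=0, LF[3]=C('$')+0=0+0=0
L[4]='0': occ=1, LF[4]=C('0')+1=1+1=2
L[5]='3': occ=0, LF[5]=C('3')+0=9+0=9
L[6]='0': occ=2, LF[6]=C('0')+2=1+2=3
L[7]='2': occ=1, LF[7]=C('2')+1=7+1=8
L[8]='1': occ=1, LF[8]=C('1')+1=4+1=5
L[9]='1': occ=2, LF[9]=C('1')+2=4+2=6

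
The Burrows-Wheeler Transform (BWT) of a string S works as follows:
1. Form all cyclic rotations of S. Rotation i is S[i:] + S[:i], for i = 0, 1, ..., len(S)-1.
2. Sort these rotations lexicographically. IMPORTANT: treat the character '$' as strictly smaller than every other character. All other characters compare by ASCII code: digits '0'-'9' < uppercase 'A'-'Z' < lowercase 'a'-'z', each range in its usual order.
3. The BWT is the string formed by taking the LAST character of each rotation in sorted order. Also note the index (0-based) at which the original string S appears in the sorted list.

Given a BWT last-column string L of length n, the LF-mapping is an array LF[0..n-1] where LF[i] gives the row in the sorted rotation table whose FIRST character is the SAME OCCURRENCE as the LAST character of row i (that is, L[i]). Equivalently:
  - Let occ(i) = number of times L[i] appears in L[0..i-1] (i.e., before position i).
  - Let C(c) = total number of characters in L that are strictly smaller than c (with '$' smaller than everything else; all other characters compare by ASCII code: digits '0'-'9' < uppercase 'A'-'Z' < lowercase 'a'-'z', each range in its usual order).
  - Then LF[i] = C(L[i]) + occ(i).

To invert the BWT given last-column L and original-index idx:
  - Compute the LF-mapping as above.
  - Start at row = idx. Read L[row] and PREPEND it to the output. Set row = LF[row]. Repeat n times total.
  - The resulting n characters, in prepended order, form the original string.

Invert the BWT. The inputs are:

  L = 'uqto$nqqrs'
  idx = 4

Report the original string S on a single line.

Answer: qrtoqnqsu$

Derivation:
LF mapping: 9 3 8 2 0 1 4 5 6 7
Walk LF starting at row 4, prepending L[row]:
  step 1: row=4, L[4]='$', prepend. Next row=LF[4]=0
  step 2: row=0, L[0]='u', prepend. Next row=LF[0]=9
  step 3: row=9, L[9]='s', prepend. Next row=LF[9]=7
  step 4: row=7, L[7]='q', prepend. Next row=LF[7]=5
  step 5: row=5, L[5]='n', prepend. Next row=LF[5]=1
  step 6: row=1, L[1]='q', prepend. Next row=LF[1]=3
  step 7: row=3, L[3]='o', prepend. Next row=LF[3]=2
  step 8: row=2, L[2]='t', prepend. Next row=LF[2]=8
  step 9: row=8, L[8]='r', prepend. Next row=LF[8]=6
  step 10: row=6, L[6]='q', prepend. Next row=LF[6]=4
Reversed output: qrtoqnqsu$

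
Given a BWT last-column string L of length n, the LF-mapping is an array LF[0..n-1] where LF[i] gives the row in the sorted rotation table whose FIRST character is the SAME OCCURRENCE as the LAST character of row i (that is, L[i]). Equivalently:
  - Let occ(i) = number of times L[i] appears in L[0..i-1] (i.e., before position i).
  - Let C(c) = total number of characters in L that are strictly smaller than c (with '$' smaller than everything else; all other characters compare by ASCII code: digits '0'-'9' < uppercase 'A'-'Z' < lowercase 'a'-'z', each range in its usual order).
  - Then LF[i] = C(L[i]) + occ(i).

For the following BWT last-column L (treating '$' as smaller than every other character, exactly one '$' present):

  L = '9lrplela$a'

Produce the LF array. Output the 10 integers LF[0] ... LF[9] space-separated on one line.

Char counts: '$':1, '9':1, 'a':2, 'e':1, 'l':3, 'p':1, 'r':1
C (first-col start): C('$')=0, C('9')=1, C('a')=2, C('e')=4, C('l')=5, C('p')=8, C('r')=9
L[0]='9': occ=0, LF[0]=C('9')+0=1+0=1
L[1]='l': occ=0, LF[1]=C('l')+0=5+0=5
L[2]='r': occ=0, LF[2]=C('r')+0=9+0=9
L[3]='p': occ=0, LF[3]=C('p')+0=8+0=8
L[4]='l': occ=1, LF[4]=C('l')+1=5+1=6
L[5]='e': occ=0, LF[5]=C('e')+0=4+0=4
L[6]='l': occ=2, LF[6]=C('l')+2=5+2=7
L[7]='a': occ=0, LF[7]=C('a')+0=2+0=2
L[8]='$': occ=0, LF[8]=C('$')+0=0+0=0
L[9]='a': occ=1, LF[9]=C('a')+1=2+1=3

Answer: 1 5 9 8 6 4 7 2 0 3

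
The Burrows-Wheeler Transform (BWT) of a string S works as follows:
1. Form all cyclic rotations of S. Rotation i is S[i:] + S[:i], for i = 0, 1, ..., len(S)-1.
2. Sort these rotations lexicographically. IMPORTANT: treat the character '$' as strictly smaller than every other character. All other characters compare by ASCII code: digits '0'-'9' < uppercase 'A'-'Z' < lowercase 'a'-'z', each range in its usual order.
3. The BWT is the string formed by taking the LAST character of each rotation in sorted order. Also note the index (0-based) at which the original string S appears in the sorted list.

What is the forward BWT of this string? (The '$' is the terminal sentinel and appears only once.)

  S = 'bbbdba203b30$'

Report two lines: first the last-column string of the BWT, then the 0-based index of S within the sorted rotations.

Answer: 032ab0b3d$bbb
9

Derivation:
All 13 rotations (rotation i = S[i:]+S[:i]):
  rot[0] = bbbdba203b30$
  rot[1] = bbdba203b30$b
  rot[2] = bdba203b30$bb
  rot[3] = dba203b30$bbb
  rot[4] = ba203b30$bbbd
  rot[5] = a203b30$bbbdb
  rot[6] = 203b30$bbbdba
  rot[7] = 03b30$bbbdba2
  rot[8] = 3b30$bbbdba20
  rot[9] = b30$bbbdba203
  rot[10] = 30$bbbdba203b
  rot[11] = 0$bbbdba203b3
  rot[12] = $bbbdba203b30
Sorted (with $ < everything):
  sorted[0] = $bbbdba203b30  (last char: '0')
  sorted[1] = 0$bbbdba203b3  (last char: '3')
  sorted[2] = 03b30$bbbdba2  (last char: '2')
  sorted[3] = 203b30$bbbdba  (last char: 'a')
  sorted[4] = 30$bbbdba203b  (last char: 'b')
  sorted[5] = 3b30$bbbdba20  (last char: '0')
  sorted[6] = a203b30$bbbdb  (last char: 'b')
  sorted[7] = b30$bbbdba203  (last char: '3')
  sorted[8] = ba203b30$bbbd  (last char: 'd')
  sorted[9] = bbbdba203b30$  (last char: '$')
  sorted[10] = bbdba203b30$b  (last char: 'b')
  sorted[11] = bdba203b30$bb  (last char: 'b')
  sorted[12] = dba203b30$bbb  (last char: 'b')
Last column: 032ab0b3d$bbb
Original string S is at sorted index 9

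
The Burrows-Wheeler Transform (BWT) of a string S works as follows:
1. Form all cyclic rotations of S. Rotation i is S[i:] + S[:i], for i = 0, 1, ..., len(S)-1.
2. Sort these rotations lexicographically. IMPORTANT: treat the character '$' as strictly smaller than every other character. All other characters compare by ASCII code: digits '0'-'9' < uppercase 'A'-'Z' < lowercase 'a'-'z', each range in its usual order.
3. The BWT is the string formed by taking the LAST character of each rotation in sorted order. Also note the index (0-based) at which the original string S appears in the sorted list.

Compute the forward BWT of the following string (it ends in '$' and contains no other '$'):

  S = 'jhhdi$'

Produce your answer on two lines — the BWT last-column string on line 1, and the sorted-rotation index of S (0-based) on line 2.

All 6 rotations (rotation i = S[i:]+S[:i]):
  rot[0] = jhhdi$
  rot[1] = hhdi$j
  rot[2] = hdi$jh
  rot[3] = di$jhh
  rot[4] = i$jhhd
  rot[5] = $jhhdi
Sorted (with $ < everything):
  sorted[0] = $jhhdi  (last char: 'i')
  sorted[1] = di$jhh  (last char: 'h')
  sorted[2] = hdi$jh  (last char: 'h')
  sorted[3] = hhdi$j  (last char: 'j')
  sorted[4] = i$jhhd  (last char: 'd')
  sorted[5] = jhhdi$  (last char: '$')
Last column: ihhjd$
Original string S is at sorted index 5

Answer: ihhjd$
5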